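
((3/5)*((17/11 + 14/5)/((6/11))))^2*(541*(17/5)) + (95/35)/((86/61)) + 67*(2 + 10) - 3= 161148899187/3762500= 42830.27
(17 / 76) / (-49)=-17 / 3724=-0.00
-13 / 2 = -6.50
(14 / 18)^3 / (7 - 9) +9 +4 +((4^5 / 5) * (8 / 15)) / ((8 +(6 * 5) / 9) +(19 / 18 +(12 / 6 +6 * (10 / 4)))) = 317794091 / 19282050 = 16.48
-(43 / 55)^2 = -1849 / 3025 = -0.61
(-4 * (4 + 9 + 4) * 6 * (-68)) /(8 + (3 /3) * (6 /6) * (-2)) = 4624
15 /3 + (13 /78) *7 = 37 /6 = 6.17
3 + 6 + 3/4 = 39/4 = 9.75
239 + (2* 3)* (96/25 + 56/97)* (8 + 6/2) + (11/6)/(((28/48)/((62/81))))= 732791189/1374975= 532.95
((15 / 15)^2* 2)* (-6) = -12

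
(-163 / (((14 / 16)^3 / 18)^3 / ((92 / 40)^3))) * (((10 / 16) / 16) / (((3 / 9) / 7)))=-4547993221988352 / 144120025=-31556983.30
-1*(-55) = 55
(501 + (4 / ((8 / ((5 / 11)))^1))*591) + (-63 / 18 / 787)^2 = 17313841565 / 27252236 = 635.32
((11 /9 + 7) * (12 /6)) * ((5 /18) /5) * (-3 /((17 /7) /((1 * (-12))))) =2072 /153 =13.54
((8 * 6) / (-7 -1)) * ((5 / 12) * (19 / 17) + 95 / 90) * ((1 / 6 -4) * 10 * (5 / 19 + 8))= 884695 / 306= 2891.16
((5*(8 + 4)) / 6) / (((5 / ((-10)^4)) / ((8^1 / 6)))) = 80000 / 3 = 26666.67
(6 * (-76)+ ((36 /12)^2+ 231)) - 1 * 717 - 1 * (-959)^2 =-920614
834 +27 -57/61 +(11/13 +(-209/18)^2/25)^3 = 78551185436462945797/71222128497000000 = 1102.90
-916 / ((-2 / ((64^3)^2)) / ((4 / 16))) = 7868380086272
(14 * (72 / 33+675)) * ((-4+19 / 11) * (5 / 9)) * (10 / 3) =-43452500 / 1089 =-39901.29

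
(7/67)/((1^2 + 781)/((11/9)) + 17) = 77/484075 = 0.00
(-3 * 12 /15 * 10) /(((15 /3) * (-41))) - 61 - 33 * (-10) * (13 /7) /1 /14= -171844 /10045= -17.11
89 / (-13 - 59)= -89 / 72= -1.24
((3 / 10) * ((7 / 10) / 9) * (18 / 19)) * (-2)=-21 / 475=-0.04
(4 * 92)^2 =135424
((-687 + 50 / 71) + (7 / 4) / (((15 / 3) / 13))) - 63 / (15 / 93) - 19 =-1549711 / 1420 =-1091.35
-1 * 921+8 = -913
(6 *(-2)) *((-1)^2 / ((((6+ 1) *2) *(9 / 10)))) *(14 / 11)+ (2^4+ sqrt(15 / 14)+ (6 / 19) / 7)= sqrt(210) / 14+ 65102 / 4389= 15.87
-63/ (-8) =63/ 8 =7.88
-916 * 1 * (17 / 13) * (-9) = 140148 / 13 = 10780.62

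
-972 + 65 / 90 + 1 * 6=-17375 / 18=-965.28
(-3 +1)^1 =-2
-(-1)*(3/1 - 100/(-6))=59/3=19.67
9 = 9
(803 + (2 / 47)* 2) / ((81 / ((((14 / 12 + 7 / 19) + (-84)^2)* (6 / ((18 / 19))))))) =30368079455 / 68526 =443161.42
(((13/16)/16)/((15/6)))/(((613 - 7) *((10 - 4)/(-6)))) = -13/387840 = -0.00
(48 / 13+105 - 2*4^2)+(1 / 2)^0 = 1010 / 13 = 77.69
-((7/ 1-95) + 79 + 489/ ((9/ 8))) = -1277/ 3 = -425.67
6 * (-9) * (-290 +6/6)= 15606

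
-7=-7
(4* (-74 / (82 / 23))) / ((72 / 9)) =-851 / 82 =-10.38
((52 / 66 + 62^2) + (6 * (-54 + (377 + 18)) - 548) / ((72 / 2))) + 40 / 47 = 36174749 / 9306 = 3887.25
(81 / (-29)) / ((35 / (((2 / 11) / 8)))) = -81 / 44660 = -0.00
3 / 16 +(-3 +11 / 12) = -1.90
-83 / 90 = -0.92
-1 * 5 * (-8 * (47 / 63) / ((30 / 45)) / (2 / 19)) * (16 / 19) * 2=15040 / 21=716.19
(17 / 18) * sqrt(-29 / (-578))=sqrt(58) / 36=0.21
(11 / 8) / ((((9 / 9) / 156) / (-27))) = -11583 / 2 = -5791.50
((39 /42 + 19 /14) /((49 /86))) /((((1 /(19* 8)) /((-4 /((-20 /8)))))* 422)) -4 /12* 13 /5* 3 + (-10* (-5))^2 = 904558259 /361865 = 2499.71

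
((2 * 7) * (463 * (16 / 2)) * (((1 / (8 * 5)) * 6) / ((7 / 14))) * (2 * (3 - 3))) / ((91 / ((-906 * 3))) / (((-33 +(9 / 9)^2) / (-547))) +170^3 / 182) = 0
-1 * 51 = -51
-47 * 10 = -470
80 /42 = 40 /21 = 1.90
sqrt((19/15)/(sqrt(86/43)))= 2^(3/4) * sqrt(285)/30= 0.95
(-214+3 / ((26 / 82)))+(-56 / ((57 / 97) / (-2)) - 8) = -16259 / 741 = -21.94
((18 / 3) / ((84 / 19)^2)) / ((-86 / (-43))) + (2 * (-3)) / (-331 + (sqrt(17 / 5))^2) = 1751 / 10192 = 0.17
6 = 6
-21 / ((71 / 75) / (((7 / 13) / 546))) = -525 / 23998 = -0.02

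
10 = 10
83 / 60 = 1.38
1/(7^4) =0.00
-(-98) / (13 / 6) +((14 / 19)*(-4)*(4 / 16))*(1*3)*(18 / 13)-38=1030 / 247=4.17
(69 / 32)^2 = 4761 / 1024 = 4.65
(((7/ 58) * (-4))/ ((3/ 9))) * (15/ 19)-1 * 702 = -387432/ 551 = -703.14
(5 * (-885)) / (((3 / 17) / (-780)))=19558500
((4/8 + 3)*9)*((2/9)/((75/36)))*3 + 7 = 17.08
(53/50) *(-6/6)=-53/50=-1.06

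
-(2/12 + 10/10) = -7/6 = -1.17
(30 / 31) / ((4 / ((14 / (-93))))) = -35 / 961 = -0.04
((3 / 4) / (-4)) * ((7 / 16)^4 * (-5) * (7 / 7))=36015 / 1048576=0.03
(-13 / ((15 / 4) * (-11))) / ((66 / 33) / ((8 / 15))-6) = -208 / 1485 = -0.14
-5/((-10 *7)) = 1/14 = 0.07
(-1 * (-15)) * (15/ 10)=45/ 2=22.50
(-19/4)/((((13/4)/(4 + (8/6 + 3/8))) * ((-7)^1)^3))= 2603/107016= 0.02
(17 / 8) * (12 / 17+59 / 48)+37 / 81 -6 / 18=43913 / 10368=4.24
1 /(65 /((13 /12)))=1 /60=0.02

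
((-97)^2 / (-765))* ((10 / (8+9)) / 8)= -9409 / 10404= -0.90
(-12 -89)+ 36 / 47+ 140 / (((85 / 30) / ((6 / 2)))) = 38353 / 799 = 48.00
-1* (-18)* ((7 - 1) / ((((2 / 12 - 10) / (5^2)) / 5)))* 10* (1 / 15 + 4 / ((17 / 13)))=-43038000 / 1003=-42909.27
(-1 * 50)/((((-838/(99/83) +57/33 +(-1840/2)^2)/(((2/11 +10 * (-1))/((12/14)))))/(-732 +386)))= -19618200/83724217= -0.23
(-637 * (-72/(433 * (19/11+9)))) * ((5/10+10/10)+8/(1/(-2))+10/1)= -1135134/25547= -44.43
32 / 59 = 0.54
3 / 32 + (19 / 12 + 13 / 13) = 257 / 96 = 2.68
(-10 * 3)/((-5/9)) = 54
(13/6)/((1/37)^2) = 2966.17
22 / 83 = 0.27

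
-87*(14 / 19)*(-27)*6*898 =9325777.26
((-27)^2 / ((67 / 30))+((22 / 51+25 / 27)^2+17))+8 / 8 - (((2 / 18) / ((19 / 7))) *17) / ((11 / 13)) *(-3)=1028803952714 / 2950166043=348.73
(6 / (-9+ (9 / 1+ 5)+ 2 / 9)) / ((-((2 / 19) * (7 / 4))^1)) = -2052 / 329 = -6.24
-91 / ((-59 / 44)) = 4004 / 59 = 67.86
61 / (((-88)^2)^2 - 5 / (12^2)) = 8784 / 8635613179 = 0.00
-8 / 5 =-1.60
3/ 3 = 1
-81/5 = -16.20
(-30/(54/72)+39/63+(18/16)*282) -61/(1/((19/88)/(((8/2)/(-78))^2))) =-34965611/7392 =-4730.20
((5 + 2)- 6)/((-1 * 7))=-1/7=-0.14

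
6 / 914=3 / 457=0.01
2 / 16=1 / 8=0.12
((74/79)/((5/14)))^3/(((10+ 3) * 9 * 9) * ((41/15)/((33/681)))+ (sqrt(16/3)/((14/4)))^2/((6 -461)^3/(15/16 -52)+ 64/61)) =939206031601150627776/3091911357014769346457825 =0.00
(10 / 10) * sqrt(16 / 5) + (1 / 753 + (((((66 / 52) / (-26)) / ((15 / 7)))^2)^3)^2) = 2223311955453421653022690655694578486884513 / 1674153902456426480095278312787968000000000000 + 4 * sqrt(5) / 5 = 1.79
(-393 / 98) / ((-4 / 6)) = 1179 / 196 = 6.02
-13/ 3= -4.33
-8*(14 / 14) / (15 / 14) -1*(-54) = 698 / 15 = 46.53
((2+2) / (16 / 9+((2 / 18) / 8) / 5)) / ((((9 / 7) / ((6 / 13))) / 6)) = 4.84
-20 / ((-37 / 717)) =14340 / 37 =387.57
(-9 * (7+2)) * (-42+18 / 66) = 37179 / 11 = 3379.91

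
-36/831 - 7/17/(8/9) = -19083/37672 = -0.51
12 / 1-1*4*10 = -28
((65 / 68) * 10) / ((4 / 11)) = 3575 / 136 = 26.29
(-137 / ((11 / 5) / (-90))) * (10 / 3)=205500 / 11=18681.82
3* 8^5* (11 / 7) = 1081344 / 7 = 154477.71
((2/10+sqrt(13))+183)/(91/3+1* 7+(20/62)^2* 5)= 2883* sqrt(13)/109132+660207/136415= 4.93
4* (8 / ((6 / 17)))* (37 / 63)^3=13777616 / 750141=18.37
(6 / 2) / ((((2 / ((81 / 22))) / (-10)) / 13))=-15795 / 22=-717.95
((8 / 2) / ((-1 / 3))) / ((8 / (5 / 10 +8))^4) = -250563 / 16384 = -15.29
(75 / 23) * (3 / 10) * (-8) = -7.83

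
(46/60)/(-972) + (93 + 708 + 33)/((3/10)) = 81064777/29160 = 2780.00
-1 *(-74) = 74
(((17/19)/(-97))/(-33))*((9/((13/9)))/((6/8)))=612/263549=0.00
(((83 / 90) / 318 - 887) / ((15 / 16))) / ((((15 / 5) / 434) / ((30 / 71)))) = -88139695504 / 1524015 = -57833.88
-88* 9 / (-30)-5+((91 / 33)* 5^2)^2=25994648 / 5445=4774.04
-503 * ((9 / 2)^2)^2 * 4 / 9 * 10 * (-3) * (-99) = -544530195 / 2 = -272265097.50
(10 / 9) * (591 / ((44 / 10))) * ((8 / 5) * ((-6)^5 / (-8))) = 2553120 / 11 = 232101.82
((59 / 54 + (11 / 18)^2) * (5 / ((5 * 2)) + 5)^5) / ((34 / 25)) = 5425.29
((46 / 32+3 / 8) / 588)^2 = 0.00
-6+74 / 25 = -76 / 25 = -3.04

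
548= 548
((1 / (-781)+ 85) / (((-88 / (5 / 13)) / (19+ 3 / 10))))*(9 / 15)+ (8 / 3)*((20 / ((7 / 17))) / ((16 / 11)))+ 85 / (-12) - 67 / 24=7023896387 / 93813720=74.87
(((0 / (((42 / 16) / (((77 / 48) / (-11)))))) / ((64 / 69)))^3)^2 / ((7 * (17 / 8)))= 0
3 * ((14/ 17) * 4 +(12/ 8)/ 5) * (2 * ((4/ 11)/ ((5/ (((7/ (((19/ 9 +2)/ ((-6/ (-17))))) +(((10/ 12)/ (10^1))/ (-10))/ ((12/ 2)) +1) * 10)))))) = 442615121/ 17643450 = 25.09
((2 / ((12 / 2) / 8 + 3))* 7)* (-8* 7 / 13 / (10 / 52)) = -83.63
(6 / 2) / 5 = 3 / 5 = 0.60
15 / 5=3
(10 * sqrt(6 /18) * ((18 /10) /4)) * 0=0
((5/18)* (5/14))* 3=25/84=0.30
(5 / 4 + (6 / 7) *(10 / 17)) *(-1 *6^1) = -2505 / 238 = -10.53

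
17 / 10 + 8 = 97 / 10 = 9.70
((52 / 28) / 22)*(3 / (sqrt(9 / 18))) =39*sqrt(2) / 154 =0.36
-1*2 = -2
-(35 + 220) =-255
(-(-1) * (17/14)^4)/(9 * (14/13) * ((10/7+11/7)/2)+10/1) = 1085773/12254704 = 0.09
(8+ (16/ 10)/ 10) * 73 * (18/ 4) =67014/ 25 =2680.56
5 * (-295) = -1475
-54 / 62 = -27 / 31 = -0.87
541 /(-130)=-541 /130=-4.16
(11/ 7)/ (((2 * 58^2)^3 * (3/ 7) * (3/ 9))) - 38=-11572882533365/ 304549540352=-38.00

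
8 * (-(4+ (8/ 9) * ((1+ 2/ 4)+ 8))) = -896/ 9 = -99.56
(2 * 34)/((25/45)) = 612/5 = 122.40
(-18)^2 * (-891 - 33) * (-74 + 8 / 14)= 21982752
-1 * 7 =-7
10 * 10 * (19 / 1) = 1900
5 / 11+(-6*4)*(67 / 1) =-1607.55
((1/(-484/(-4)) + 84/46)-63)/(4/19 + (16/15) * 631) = -12128460/133503293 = -0.09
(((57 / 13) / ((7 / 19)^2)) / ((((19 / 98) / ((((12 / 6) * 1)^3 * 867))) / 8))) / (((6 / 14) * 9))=93478784 / 39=2396891.90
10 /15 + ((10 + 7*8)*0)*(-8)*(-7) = 2 /3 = 0.67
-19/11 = -1.73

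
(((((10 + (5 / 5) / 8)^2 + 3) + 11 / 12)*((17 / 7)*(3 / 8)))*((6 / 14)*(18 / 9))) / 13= 1042185 / 163072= 6.39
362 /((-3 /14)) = -5068 /3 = -1689.33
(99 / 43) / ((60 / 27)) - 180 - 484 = -570149 / 860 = -662.96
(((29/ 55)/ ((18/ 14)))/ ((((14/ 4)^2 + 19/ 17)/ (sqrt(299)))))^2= 56974574384/ 202459502025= 0.28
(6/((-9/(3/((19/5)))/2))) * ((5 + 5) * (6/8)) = -150/19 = -7.89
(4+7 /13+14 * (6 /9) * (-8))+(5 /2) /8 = -43565 /624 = -69.82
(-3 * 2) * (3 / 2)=-9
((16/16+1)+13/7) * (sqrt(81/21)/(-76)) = -81 * sqrt(21)/3724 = -0.10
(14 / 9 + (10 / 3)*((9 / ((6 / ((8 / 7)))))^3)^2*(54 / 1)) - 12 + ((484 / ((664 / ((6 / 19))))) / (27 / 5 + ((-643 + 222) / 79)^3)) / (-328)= 898155080046504753085073 / 197048715515643674592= 4558.04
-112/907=-0.12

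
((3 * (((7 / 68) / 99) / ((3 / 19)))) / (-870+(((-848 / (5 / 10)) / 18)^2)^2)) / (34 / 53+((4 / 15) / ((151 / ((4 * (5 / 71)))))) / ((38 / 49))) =3140256986937 / 8044579206005386284592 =0.00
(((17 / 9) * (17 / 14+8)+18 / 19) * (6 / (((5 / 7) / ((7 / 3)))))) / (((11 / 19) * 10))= 20503 / 330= 62.13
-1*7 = -7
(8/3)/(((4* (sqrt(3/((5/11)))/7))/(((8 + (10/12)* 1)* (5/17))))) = 1855* sqrt(165)/5049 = 4.72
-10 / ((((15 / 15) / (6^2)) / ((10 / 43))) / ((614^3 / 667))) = -833311958400 / 28681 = -29054494.56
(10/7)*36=360/7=51.43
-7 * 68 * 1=-476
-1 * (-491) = 491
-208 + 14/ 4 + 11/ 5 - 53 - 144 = -3993/ 10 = -399.30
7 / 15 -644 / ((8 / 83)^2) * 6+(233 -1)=-49882909 / 120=-415690.91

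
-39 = -39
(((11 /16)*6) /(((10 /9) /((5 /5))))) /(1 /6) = 891 /40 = 22.28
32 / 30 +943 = 14161 / 15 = 944.07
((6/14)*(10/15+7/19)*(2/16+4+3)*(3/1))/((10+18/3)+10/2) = 177/392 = 0.45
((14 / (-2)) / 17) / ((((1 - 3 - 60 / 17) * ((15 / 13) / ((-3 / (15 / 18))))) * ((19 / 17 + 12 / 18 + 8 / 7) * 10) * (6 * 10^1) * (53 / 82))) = -1331967 / 6507737500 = -0.00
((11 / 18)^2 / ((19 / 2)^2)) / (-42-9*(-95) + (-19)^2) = 121 / 34328934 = 0.00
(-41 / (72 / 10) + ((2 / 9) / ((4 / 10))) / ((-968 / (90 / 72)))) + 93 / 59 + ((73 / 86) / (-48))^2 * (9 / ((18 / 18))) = -166908671783 / 40550433792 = -4.12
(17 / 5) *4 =68 / 5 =13.60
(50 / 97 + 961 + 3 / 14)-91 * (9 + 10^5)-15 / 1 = -12357626543 / 1358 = -9099872.27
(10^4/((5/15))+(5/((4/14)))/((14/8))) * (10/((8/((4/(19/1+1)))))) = 7502.50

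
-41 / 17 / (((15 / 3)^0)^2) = -41 / 17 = -2.41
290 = 290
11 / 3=3.67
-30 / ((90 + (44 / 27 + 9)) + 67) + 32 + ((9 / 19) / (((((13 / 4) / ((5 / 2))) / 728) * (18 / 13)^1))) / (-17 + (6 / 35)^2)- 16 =4051145773 / 893864633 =4.53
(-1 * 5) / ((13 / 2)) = -10 / 13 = -0.77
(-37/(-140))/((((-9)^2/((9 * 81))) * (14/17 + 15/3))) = 629/1540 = 0.41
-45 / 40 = -9 / 8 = -1.12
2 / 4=1 / 2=0.50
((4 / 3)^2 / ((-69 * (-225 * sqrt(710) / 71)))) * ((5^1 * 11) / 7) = 88 * sqrt(710) / 978075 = 0.00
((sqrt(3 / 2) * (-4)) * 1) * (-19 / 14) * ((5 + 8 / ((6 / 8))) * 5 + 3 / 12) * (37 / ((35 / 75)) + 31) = 3457981 * sqrt(6) / 147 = 57621.01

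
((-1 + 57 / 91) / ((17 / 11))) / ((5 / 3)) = -66 / 455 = -0.15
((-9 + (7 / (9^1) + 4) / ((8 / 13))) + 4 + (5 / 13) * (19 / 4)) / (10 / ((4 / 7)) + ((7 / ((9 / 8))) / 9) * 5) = 0.22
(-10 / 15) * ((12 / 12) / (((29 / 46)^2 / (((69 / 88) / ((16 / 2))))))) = -0.16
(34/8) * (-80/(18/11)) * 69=-43010/3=-14336.67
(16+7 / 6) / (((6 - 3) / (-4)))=-206 / 9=-22.89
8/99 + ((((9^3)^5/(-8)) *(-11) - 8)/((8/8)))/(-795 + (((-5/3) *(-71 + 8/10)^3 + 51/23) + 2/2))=11720352696413838709/23837660352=491673785.23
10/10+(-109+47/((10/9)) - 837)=-9027/10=-902.70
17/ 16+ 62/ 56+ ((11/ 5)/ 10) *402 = 253707/ 2800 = 90.61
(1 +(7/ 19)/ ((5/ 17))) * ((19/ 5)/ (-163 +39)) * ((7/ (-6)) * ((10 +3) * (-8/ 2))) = -9737/ 2325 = -4.19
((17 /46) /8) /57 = 17 /20976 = 0.00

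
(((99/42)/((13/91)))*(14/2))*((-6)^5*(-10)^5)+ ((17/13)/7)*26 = 628689600034/7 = 89812800004.86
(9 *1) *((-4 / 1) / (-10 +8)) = 18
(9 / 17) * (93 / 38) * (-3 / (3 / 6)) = -2511 / 323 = -7.77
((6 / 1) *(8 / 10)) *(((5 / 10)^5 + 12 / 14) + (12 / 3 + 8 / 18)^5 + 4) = 4600451731 / 551124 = 8347.40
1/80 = 0.01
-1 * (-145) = 145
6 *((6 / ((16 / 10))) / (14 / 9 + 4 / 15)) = 2025 / 164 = 12.35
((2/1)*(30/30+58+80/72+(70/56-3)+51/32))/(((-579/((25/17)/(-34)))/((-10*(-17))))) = 2158375/1417392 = 1.52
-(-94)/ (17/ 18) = 1692/ 17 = 99.53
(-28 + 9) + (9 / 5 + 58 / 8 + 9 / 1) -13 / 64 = -369 / 320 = -1.15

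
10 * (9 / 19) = 90 / 19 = 4.74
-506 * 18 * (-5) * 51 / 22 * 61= 6439770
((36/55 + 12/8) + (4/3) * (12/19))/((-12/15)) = -6263/1672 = -3.75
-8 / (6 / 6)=-8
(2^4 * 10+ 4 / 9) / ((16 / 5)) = 1805 / 36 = 50.14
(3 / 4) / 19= 3 / 76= 0.04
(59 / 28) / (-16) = -59 / 448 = -0.13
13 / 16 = 0.81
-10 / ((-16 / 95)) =475 / 8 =59.38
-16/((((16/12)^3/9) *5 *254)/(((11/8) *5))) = -2673/8128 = -0.33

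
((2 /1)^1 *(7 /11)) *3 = 42 /11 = 3.82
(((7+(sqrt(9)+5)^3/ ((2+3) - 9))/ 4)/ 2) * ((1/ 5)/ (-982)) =121/ 39280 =0.00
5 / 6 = 0.83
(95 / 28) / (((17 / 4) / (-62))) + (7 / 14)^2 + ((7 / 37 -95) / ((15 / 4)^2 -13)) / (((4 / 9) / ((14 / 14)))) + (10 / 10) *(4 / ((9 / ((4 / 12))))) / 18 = -1069986359 / 4279716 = -250.01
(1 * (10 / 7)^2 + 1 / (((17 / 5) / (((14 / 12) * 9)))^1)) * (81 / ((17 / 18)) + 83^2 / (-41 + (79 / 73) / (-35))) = -1250780723935 / 2969108548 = -421.26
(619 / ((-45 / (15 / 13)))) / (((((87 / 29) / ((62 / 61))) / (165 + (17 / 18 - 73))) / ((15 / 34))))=-160515985 / 727974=-220.50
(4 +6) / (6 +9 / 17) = 170 / 111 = 1.53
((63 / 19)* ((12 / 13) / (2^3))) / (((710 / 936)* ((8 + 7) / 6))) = 6804 / 33725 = 0.20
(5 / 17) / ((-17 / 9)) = -45 / 289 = -0.16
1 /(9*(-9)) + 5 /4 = 401 /324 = 1.24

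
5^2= 25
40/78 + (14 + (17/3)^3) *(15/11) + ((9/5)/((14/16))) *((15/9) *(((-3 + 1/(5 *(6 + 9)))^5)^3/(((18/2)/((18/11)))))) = -5329318452481588255545410490040665881/636991641484200954437255859375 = -8366386.79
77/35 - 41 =-194/5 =-38.80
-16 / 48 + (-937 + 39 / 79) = -222031 / 237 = -936.84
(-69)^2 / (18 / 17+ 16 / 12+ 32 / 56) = 3213 / 2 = 1606.50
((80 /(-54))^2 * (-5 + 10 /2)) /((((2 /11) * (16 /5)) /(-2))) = 0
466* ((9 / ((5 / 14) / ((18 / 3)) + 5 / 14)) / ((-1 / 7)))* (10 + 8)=-6341328 / 5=-1268265.60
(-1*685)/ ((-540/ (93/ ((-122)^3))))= -4247/ 65370528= -0.00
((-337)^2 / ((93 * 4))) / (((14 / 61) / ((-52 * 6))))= -90060217 / 217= -415024.04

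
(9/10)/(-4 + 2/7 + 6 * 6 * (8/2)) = 0.01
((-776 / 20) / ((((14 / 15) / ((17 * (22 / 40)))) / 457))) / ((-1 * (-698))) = -24868569 / 97720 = -254.49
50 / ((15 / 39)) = 130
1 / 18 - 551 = -9917 / 18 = -550.94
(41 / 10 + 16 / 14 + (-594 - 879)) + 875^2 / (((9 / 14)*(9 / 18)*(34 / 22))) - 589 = 16484847131 / 10710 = 1539201.41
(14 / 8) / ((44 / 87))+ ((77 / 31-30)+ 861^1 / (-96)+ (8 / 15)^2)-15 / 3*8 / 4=-104935757 / 2455200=-42.74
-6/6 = -1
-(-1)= 1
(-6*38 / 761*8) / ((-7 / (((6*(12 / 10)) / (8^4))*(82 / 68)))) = 21033 / 28978880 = 0.00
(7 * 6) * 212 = 8904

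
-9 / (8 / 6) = -27 / 4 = -6.75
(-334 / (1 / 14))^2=21864976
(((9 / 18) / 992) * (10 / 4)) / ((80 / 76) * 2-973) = -95 / 73197696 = -0.00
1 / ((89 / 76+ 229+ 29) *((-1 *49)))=-76 / 965153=-0.00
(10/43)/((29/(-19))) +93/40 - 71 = -3433109/49880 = -68.83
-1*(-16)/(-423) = -16/423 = -0.04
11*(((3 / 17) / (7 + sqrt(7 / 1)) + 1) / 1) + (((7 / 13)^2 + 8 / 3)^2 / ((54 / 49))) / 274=734006425103 / 64656049068 - 11*sqrt(7) / 238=11.23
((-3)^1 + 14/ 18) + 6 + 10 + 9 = 205/ 9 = 22.78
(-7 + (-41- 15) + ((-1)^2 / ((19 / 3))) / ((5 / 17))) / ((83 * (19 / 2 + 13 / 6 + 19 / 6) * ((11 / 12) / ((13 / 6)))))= -925704 / 7719415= -0.12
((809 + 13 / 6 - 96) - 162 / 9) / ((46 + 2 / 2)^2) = 89 / 282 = 0.32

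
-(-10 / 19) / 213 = 10 / 4047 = 0.00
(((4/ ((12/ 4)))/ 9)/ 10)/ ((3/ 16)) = 32/ 405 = 0.08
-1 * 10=-10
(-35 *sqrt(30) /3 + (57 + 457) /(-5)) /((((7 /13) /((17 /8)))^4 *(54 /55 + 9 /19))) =-27780.64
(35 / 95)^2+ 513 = 185242 / 361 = 513.14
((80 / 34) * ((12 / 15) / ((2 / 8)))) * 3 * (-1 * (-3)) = 1152 / 17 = 67.76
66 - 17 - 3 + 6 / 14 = 325 / 7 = 46.43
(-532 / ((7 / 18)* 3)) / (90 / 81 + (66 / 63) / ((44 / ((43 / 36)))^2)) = -1092123648 / 2662969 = -410.12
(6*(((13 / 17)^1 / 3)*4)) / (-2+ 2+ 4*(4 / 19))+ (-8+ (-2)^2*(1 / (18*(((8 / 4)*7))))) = -1541 / 2142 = -0.72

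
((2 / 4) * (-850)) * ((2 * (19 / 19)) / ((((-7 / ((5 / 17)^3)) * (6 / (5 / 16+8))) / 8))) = 59375 / 1734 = 34.24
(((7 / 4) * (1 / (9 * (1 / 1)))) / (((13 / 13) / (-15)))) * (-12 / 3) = 35 / 3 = 11.67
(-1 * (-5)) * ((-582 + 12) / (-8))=1425 / 4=356.25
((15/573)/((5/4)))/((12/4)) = 4/573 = 0.01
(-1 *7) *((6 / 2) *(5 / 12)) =-35 / 4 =-8.75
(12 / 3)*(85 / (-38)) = -170 / 19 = -8.95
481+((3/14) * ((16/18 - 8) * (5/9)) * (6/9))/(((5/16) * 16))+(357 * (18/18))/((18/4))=317645/567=560.22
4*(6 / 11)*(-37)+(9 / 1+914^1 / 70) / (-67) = -2090852 / 25795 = -81.06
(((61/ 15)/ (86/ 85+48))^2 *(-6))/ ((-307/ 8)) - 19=-75921917135/ 3996116769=-19.00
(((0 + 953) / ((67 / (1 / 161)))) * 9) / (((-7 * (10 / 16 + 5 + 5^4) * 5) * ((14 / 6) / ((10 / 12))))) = -34308 / 2666600335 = -0.00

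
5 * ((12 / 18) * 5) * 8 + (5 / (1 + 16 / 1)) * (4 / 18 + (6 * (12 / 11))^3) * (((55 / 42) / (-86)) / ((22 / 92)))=23552072675 / 183889629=128.08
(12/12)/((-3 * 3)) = -1/9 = -0.11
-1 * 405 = -405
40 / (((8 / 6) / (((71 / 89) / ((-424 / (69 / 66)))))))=-24495 / 415096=-0.06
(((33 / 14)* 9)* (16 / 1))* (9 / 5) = 21384 / 35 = 610.97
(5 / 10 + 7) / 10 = 3 / 4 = 0.75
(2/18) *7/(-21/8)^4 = 4096/250047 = 0.02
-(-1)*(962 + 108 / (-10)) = 951.20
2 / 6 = 1 / 3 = 0.33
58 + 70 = 128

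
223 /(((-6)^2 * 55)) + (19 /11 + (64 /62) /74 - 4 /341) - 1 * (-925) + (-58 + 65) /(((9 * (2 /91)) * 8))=8459841389 /9084240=931.27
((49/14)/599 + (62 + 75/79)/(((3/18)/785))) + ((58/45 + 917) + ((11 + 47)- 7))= 1266852884941/4258890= 297460.81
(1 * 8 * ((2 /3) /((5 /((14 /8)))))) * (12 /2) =56 /5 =11.20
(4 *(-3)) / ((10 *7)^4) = -3 / 6002500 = -0.00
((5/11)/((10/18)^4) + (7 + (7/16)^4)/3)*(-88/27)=-1924030463/82944000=-23.20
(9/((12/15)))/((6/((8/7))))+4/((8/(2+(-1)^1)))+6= 121/14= 8.64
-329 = -329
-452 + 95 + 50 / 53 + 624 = 14201 / 53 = 267.94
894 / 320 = 447 / 160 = 2.79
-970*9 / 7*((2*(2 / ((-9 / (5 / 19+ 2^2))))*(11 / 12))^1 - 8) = 1615050 / 133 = 12143.23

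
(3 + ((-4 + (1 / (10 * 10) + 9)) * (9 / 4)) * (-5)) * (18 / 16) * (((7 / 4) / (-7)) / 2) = 38421 / 5120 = 7.50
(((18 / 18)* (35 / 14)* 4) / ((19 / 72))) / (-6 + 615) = 240 / 3857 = 0.06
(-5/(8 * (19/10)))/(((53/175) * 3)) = -4375/12084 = -0.36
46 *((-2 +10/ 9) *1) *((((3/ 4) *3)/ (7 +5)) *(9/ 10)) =-69/ 10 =-6.90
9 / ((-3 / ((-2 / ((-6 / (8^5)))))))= -32768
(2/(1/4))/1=8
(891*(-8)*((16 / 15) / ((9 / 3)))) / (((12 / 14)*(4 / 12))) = -44352 / 5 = -8870.40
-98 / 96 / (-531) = 49 / 25488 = 0.00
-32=-32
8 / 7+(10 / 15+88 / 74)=2330 / 777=3.00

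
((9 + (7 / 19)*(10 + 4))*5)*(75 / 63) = 33625 / 399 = 84.27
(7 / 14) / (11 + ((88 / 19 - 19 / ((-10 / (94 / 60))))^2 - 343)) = -16245000 / 8905983311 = -0.00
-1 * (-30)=30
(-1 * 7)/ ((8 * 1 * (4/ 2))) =-7/ 16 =-0.44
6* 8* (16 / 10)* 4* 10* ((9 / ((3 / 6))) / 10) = 27648 / 5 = 5529.60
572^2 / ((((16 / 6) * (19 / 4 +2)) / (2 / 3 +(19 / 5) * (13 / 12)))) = 11737726 / 135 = 86946.12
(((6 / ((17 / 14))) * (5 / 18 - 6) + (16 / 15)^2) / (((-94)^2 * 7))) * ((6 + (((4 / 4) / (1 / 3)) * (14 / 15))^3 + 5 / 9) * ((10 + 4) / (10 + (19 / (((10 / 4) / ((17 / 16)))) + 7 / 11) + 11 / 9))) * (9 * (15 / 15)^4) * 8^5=-4799589546459136 / 1852700725625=-2590.59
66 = 66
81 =81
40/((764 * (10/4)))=0.02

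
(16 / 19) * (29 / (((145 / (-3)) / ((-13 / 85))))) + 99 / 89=854961 / 718675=1.19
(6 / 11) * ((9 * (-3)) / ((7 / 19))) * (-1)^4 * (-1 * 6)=18468 / 77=239.84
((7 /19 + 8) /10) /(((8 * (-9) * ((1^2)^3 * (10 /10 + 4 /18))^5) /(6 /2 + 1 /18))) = -115911 /8901728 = -0.01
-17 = -17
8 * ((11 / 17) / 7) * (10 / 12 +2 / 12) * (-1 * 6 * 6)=-3168 / 119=-26.62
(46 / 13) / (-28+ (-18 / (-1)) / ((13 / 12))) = -23 / 74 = -0.31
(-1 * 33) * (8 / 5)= -264 / 5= -52.80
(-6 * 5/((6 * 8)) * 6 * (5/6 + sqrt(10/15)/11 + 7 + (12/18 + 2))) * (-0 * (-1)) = 0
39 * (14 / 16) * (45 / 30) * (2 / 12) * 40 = 1365 / 4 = 341.25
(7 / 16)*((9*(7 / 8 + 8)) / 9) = 497 / 128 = 3.88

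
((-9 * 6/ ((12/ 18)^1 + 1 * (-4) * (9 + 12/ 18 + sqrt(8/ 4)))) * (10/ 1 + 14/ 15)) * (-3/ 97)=-84132/ 171205 + 8856 * sqrt(2)/ 171205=-0.42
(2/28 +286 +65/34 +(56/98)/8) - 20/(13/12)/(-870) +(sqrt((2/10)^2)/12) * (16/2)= 387897847/1345890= 288.21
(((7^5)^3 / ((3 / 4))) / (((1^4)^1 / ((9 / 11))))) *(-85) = -4842512740141860 / 11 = -440228430921987.27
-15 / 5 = -3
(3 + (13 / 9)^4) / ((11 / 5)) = 241220 / 72171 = 3.34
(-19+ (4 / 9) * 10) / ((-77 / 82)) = 10742 / 693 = 15.50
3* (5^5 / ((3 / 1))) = 3125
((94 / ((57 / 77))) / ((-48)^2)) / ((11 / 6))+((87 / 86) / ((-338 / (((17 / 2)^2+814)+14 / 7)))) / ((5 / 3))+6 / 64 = -585061847 / 397650240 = -1.47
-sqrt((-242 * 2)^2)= -484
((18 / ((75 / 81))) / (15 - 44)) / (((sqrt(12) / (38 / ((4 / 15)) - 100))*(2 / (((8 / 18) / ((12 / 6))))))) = -153*sqrt(3) / 290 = -0.91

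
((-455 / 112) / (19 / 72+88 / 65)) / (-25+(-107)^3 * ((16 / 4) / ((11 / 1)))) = 0.00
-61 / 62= -0.98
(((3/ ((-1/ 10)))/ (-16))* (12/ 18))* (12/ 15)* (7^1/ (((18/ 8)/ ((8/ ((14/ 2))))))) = 32/ 9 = 3.56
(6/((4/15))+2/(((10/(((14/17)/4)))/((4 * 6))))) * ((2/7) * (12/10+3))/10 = 11979/4250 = 2.82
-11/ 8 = -1.38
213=213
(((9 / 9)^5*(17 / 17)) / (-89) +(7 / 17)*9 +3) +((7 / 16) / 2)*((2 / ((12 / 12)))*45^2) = 21608839 / 24208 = 892.63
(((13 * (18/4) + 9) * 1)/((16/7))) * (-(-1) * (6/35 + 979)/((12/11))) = 3392829/128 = 26506.48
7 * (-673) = -4711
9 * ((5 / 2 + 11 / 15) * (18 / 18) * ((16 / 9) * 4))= 3104 / 15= 206.93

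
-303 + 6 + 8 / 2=-293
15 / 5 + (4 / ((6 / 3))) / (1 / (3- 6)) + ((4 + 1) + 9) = 11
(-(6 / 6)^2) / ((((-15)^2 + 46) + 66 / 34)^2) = -289 / 21529600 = -0.00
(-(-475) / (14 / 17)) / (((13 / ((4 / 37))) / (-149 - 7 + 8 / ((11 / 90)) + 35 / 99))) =-144203350 / 333333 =-432.61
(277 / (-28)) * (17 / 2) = -4709 / 56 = -84.09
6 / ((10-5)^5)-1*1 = -3119 / 3125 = -1.00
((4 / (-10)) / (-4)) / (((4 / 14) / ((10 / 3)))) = 7 / 6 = 1.17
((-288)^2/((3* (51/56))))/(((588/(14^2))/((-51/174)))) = -86016/29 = -2966.07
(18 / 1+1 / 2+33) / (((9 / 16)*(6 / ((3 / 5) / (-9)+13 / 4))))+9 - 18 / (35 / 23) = 129692 / 2835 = 45.75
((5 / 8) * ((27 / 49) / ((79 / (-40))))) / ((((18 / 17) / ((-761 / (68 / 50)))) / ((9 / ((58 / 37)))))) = 475149375 / 898072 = 529.08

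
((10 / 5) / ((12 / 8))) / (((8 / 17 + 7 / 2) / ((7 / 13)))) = 952 / 5265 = 0.18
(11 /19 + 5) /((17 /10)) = 1060 /323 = 3.28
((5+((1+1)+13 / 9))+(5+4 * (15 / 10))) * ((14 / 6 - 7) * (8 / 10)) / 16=-4.54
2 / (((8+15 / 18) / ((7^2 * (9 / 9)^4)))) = 11.09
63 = 63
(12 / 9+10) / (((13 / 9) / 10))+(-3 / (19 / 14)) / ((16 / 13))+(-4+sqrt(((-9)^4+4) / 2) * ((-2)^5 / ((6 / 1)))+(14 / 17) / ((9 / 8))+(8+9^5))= 17876774819 / 302328 - 8 * sqrt(13130) / 3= 58824.83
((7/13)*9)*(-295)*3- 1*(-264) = -52323/13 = -4024.85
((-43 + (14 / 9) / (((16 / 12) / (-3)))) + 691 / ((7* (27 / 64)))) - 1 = 70493 / 378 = 186.49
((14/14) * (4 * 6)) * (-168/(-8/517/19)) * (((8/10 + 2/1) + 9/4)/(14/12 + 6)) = 750044988/215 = 3488581.34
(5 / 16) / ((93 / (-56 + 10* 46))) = 505 / 372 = 1.36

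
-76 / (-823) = 76 / 823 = 0.09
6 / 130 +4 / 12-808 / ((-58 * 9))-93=-91.07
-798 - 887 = -1685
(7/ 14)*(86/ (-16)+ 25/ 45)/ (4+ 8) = -347/ 1728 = -0.20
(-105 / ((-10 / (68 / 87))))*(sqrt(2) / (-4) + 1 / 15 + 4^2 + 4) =71638 / 435 - 119*sqrt(2) / 58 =161.78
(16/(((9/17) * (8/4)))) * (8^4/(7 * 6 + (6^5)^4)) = 278528/16452712980283581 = 0.00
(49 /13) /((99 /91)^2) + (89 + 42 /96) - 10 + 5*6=17660959 /156816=112.62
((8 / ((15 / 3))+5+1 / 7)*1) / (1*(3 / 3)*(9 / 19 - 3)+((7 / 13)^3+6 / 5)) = -9851348 / 1709659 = -5.76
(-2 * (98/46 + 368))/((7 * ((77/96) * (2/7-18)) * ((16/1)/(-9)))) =-4.19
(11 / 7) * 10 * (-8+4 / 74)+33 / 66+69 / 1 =-4097 / 74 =-55.36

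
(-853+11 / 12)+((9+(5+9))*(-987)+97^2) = -14144.08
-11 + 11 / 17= -176 / 17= -10.35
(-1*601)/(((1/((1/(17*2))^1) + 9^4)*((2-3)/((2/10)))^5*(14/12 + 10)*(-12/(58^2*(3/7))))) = -3032646/9665796875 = -0.00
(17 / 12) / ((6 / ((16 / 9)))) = 34 / 81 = 0.42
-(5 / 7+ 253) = -1776 / 7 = -253.71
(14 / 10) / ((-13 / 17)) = -119 / 65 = -1.83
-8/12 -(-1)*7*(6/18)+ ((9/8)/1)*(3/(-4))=79/96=0.82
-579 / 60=-193 / 20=-9.65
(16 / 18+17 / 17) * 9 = 17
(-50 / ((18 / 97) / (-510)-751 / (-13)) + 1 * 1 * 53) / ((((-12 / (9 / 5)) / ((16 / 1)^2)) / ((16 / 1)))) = -247921473024 / 7739945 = -32031.43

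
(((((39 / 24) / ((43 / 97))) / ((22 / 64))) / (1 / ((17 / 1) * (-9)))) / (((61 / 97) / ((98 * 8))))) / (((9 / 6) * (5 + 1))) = -6520963904 / 28853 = -226006.44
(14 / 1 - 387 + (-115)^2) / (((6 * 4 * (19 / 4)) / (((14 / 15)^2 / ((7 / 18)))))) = 119952 / 475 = 252.53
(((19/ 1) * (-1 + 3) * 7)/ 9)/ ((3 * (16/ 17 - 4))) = -2261/ 702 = -3.22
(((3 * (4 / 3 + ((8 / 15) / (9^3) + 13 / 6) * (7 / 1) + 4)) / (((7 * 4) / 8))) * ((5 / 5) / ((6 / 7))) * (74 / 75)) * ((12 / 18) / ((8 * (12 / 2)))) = 16592539 / 59049000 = 0.28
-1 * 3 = -3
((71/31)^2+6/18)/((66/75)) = 201050/31713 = 6.34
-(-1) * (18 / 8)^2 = 81 / 16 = 5.06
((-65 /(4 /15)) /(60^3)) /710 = -13 /8179200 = -0.00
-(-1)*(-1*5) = -5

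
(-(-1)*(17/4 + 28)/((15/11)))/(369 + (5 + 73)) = 473/8940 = 0.05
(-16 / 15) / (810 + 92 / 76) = -0.00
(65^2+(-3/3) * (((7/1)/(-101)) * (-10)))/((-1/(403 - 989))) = 250019830/101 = 2475443.86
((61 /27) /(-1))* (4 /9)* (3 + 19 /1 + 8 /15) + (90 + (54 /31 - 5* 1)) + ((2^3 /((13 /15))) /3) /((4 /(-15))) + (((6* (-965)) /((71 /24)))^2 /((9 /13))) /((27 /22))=33384664332331759 /7404901335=4508454.98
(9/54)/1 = 1/6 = 0.17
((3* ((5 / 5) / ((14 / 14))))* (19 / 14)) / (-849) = -19 / 3962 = -0.00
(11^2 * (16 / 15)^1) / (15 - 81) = -88 / 45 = -1.96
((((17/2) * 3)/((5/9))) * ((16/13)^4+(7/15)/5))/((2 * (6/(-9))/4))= -2347843293/7140250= -328.82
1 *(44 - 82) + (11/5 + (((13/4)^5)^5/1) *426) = 7515076665833058981281075358197/2814749767106560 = 2669891566793956.98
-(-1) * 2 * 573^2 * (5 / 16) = 1641645 / 8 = 205205.62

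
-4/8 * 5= -5/2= -2.50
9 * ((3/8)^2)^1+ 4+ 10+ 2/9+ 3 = 10649/576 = 18.49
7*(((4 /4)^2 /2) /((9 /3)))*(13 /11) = 91 /66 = 1.38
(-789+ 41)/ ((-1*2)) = 374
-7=-7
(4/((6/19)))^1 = 38/3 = 12.67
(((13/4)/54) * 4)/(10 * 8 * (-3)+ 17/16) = -104/103221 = -0.00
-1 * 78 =-78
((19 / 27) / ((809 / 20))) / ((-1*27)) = -0.00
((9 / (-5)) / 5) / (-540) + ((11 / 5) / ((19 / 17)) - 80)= -2223881 / 28500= -78.03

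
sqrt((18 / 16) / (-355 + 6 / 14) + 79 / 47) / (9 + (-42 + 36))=sqrt(91320425801) / 699924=0.43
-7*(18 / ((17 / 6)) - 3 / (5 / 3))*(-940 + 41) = 2435391 / 85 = 28651.66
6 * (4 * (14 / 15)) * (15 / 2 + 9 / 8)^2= 33327 / 20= 1666.35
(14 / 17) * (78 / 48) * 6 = 273 / 34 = 8.03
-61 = -61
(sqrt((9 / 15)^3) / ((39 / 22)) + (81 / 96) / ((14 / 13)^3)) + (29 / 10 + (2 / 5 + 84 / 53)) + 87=22 *sqrt(15) / 325 + 2153800431 / 23269120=92.82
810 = 810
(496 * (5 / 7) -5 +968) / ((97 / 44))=405724 / 679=597.53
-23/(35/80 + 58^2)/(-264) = 46/1776423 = 0.00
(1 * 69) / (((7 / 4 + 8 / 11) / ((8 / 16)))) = 1518 / 109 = 13.93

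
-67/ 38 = -1.76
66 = 66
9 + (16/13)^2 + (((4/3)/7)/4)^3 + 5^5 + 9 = 4921508572/1565109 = 3144.51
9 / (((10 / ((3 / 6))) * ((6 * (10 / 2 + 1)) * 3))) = 1 / 240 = 0.00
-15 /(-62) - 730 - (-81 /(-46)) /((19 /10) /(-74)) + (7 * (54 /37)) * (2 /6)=-659401381 /1002478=-657.77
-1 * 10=-10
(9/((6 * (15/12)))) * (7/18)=7/15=0.47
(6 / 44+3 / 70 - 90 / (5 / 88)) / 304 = -609771 / 117040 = -5.21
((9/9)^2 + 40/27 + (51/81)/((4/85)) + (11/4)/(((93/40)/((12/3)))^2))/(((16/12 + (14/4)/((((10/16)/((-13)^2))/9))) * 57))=461295/9332832224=0.00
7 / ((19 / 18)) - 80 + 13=-1147 / 19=-60.37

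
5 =5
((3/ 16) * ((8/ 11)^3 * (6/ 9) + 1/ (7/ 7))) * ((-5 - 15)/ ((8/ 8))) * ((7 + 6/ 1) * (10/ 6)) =-102.09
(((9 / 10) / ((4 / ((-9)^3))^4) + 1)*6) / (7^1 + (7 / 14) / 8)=7625597492667 / 9040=843539545.65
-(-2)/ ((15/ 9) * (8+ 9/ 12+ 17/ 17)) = 8/ 65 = 0.12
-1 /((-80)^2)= -1 /6400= -0.00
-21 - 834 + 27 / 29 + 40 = -23608 / 29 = -814.07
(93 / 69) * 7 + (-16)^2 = 6105 / 23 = 265.43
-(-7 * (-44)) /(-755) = 308 /755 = 0.41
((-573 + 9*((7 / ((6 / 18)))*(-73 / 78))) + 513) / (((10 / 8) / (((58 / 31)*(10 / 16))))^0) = -236.88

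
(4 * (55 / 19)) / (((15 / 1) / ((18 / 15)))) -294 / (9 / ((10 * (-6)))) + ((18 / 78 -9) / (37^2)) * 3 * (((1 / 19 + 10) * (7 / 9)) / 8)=13261343129 / 6762860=1960.91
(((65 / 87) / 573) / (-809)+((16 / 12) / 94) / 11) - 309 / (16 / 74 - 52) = 238433276129315 / 39949232860548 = 5.97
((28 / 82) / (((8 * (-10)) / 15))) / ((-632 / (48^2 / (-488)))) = -189 / 395158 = -0.00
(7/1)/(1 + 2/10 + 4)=35/26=1.35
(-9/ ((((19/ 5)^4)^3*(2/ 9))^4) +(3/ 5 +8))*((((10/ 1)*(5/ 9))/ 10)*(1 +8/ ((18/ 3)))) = 115573781670089408639107161561852025266105213617290850047853025781/ 10367083405622637984238849037927123756158230164197118576195528112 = 11.15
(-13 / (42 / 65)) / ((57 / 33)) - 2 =-10891 / 798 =-13.65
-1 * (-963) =963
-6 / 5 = -1.20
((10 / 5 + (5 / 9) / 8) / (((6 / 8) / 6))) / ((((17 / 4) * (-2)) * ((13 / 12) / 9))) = -3576 / 221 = -16.18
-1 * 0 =0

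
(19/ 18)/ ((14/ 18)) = 19/ 14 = 1.36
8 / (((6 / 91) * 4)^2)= 8281 / 72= 115.01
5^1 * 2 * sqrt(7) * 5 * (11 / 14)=275 * sqrt(7) / 7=103.94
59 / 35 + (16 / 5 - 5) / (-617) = 36466 / 21595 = 1.69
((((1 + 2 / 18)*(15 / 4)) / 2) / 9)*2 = 25 / 54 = 0.46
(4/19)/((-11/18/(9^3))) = -52488/209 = -251.14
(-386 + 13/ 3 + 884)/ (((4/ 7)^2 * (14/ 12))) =1318.62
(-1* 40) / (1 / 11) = -440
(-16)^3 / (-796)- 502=-98874 / 199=-496.85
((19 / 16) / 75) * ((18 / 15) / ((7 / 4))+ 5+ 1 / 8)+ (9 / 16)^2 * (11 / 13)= 3142613 / 8736000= 0.36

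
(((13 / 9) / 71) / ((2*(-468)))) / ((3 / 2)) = -1 / 69012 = -0.00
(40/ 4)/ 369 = 0.03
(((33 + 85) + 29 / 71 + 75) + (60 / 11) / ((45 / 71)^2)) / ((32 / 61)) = 83202719 / 210870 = 394.57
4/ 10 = 2/ 5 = 0.40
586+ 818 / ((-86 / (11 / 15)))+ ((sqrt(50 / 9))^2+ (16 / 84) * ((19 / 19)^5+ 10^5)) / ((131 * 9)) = 9504846319 / 15969555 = 595.19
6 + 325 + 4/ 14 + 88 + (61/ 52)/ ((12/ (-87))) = 598097/ 1456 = 410.78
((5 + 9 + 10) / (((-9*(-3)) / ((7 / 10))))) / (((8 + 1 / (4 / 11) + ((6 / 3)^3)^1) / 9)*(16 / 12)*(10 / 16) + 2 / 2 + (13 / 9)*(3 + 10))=224 / 7745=0.03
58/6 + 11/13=10.51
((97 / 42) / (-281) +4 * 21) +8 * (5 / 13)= 13358603 / 153426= 87.07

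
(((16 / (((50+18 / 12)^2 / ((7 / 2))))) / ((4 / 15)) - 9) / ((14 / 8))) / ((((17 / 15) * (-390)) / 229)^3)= 1136542727949 / 1603168998886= 0.71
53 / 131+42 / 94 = 5242 / 6157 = 0.85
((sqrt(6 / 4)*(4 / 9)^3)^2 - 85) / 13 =-15055447 / 2302911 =-6.54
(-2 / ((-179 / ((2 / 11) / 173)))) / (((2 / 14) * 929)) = 28 / 316451773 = 0.00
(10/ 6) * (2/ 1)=10/ 3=3.33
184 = 184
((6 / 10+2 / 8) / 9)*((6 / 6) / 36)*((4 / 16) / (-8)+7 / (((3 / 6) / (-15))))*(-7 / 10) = 799799 / 2073600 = 0.39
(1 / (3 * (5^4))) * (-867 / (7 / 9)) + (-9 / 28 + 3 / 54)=-135511 / 157500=-0.86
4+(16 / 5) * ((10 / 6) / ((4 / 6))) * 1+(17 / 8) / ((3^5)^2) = 12.00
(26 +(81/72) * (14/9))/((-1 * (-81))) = 37/108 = 0.34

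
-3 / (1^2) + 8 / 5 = -1.40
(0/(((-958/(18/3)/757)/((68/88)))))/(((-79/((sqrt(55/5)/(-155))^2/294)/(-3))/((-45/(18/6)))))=0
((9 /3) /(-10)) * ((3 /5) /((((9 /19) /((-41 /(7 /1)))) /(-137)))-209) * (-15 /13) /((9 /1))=42389 /1365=31.05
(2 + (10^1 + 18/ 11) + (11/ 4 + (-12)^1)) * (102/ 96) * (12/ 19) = 9843/ 3344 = 2.94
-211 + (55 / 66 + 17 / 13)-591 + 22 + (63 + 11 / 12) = -37125 / 52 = -713.94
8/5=1.60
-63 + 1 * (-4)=-67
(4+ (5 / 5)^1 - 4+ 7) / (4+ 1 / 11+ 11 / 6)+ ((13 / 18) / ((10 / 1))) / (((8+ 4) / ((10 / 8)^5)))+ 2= 582678955 / 172965888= 3.37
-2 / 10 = -1 / 5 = -0.20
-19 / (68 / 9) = -171 / 68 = -2.51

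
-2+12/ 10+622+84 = 3526/ 5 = 705.20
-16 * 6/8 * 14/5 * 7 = -1176/5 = -235.20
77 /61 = 1.26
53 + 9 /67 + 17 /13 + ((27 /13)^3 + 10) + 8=11982154 /147199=81.40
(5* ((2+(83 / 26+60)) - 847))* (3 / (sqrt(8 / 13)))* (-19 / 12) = 1931065* sqrt(26) / 416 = 23669.56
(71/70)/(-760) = -71/53200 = -0.00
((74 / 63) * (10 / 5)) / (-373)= -148 / 23499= -0.01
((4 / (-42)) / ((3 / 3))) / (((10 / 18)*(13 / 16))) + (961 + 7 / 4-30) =1697221 / 1820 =932.54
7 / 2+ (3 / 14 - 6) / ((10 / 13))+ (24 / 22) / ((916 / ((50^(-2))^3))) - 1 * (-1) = -832450781249979 / 275515625000000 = -3.02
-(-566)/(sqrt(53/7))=566 * sqrt(371)/53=205.70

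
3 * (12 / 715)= 36 / 715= 0.05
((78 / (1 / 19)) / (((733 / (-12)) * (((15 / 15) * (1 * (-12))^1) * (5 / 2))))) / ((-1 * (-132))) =247 / 40315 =0.01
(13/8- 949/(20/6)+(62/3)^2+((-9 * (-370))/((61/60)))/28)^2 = 1609873665879361/23629838400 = 68128.85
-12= -12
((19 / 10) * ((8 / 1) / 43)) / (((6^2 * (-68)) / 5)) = -19 / 26316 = -0.00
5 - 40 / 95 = 87 / 19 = 4.58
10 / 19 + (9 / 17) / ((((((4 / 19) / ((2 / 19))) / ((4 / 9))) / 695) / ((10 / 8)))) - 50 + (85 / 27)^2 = 29500735 / 470934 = 62.64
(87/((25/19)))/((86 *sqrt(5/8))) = 1653 *sqrt(10)/5375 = 0.97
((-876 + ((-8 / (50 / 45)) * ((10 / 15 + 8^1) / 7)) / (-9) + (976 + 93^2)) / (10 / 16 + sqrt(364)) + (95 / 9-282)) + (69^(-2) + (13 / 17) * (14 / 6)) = -1251199402091 / 4394798163 + 117599872 * sqrt(91) / 2443455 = 174.42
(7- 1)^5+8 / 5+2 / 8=155557 / 20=7777.85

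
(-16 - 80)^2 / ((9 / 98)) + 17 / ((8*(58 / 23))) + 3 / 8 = 46563893 / 464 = 100353.22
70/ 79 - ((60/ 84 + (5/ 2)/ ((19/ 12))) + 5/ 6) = -141245/ 63042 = -2.24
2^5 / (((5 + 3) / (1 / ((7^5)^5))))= 4 / 1341068619663964900807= 0.00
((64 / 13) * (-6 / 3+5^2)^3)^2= 606355001344 / 169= 3587899416.24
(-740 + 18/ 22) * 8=-65048/ 11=-5913.45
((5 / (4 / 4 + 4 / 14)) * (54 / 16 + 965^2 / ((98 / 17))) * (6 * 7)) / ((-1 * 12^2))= -316623115 / 1728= -183230.97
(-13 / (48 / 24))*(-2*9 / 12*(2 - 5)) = -117 / 4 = -29.25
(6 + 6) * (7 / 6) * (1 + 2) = 42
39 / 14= 2.79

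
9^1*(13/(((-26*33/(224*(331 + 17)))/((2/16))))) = -14616/11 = -1328.73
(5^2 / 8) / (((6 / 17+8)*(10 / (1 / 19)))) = 85 / 43168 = 0.00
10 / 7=1.43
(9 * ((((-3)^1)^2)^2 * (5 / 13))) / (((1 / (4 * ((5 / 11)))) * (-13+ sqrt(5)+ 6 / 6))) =-874800 / 19877- 72900 * sqrt(5) / 19877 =-52.21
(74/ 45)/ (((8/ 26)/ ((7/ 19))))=3367/ 1710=1.97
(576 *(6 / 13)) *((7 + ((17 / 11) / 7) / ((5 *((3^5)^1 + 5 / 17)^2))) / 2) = 1244754314091 / 1337781445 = 930.46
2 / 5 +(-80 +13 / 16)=-78.79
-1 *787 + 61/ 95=-74704/ 95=-786.36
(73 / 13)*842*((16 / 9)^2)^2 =4028235776 / 85293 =47228.21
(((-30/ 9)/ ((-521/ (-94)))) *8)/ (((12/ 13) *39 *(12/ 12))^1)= -1880/ 14067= -0.13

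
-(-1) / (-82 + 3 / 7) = -7 / 571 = -0.01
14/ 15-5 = -61/ 15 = -4.07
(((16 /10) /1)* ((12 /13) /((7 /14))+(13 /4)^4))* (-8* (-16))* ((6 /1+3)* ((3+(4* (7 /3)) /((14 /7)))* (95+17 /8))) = 20235529881 /130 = 155657922.16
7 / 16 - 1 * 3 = -41 / 16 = -2.56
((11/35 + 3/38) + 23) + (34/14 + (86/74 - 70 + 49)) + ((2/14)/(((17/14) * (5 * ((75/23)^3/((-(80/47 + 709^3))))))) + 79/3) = -4011209948879383679/16587614531250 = -241819.58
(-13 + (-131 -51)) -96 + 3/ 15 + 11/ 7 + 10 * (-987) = -355573/ 35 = -10159.23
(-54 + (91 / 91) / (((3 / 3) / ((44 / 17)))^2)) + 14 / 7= -13092 / 289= -45.30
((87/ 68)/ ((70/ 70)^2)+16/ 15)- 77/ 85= 1469/ 1020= 1.44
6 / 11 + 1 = 17 / 11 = 1.55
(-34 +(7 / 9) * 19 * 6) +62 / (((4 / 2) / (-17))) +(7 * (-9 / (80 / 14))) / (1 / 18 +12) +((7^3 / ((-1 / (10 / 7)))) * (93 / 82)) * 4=-205610281 / 76260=-2696.17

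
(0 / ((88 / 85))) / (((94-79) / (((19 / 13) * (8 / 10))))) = 0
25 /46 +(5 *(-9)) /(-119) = 5045 /5474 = 0.92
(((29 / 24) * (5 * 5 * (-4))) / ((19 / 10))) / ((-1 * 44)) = 3625 / 2508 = 1.45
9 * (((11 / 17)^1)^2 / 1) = 1089 / 289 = 3.77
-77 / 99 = -7 / 9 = -0.78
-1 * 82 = -82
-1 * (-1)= 1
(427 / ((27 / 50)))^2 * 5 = 3126354.60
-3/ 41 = -0.07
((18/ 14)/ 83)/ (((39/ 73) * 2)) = 219/ 15106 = 0.01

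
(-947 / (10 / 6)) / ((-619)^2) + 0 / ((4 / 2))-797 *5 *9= -68710349166 / 1915805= -35865.00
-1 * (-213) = 213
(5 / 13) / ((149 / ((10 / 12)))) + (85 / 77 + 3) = 3674477 / 894894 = 4.11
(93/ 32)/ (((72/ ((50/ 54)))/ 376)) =36425/ 2592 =14.05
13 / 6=2.17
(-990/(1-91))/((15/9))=33/5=6.60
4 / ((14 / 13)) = 26 / 7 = 3.71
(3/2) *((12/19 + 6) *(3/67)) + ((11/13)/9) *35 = 556444/148941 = 3.74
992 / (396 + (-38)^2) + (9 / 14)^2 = 21467 / 22540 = 0.95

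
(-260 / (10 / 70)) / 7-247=-507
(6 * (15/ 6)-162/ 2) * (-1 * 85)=5610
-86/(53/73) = -6278/53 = -118.45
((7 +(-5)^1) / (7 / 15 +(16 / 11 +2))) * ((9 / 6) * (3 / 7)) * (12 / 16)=4455 / 18116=0.25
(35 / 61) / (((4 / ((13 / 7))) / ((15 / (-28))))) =-975 / 6832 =-0.14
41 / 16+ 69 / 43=2867 / 688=4.17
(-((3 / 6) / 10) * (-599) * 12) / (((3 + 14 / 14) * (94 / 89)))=159933 / 1880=85.07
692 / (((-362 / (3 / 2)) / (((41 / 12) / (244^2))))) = -7093 / 43104064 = -0.00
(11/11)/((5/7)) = 7/5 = 1.40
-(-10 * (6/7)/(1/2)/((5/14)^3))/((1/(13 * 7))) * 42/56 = 642096/25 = 25683.84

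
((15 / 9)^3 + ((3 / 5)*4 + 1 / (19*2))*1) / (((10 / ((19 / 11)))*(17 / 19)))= 1.36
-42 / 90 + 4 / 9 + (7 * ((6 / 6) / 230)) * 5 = 269 / 2070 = 0.13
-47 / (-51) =0.92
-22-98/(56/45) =-403/4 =-100.75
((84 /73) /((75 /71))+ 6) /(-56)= -6469 /51100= -0.13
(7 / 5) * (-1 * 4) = -28 / 5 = -5.60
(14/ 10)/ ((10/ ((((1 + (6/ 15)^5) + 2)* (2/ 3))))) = 0.28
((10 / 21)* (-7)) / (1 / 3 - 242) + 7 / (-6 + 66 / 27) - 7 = -41551 / 4640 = -8.95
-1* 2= -2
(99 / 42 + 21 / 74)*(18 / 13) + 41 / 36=4.80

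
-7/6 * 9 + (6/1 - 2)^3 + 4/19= 2041/38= 53.71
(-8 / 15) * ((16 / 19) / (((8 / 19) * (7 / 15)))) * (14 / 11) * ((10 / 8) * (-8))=320 / 11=29.09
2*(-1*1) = -2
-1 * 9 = -9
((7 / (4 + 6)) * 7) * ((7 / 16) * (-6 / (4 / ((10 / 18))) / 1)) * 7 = -2401 / 192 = -12.51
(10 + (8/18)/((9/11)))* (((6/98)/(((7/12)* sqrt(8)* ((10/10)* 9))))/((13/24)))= 976* sqrt(2)/17199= 0.08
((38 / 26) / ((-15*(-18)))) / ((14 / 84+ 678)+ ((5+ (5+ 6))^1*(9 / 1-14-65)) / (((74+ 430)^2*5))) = 399 / 49987600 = 0.00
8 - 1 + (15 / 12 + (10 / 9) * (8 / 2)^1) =12.69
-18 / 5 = -3.60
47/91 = 0.52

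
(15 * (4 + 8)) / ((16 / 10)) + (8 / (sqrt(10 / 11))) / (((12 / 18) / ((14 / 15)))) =28 * sqrt(110) / 25 + 225 / 2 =124.25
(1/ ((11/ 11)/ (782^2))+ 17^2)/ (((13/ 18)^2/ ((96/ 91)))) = 19029831552/ 15379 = 1237390.70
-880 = -880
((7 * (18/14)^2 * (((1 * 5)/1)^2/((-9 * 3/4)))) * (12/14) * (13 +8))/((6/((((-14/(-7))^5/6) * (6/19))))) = -28800/133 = -216.54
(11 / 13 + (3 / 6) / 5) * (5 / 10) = 123 / 260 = 0.47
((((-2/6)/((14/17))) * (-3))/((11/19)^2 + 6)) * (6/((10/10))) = 18411/16009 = 1.15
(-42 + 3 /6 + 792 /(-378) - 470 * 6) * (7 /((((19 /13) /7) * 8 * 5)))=-10944661 /4560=-2400.14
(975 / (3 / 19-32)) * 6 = -22230 / 121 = -183.72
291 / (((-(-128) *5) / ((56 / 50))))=0.51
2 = 2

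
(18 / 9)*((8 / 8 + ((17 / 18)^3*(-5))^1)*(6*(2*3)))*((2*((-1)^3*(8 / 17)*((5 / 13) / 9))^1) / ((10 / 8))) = 92224 / 12393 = 7.44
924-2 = 922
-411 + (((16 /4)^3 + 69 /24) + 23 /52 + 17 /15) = -534377 /1560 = -342.55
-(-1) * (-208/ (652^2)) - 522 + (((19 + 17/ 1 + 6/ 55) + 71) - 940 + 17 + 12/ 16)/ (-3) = -250.29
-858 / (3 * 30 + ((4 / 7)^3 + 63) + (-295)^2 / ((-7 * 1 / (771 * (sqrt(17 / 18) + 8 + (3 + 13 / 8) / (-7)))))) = 0.00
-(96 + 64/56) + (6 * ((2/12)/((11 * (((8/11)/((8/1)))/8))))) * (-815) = -46320/7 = -6617.14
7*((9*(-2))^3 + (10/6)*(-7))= -122717/3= -40905.67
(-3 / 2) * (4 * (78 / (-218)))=234 / 109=2.15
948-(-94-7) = 1049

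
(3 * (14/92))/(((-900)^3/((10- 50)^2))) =-0.00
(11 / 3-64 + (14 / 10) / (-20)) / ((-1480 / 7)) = 126847 / 444000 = 0.29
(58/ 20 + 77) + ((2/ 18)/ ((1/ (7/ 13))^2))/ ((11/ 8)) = 13371989/ 167310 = 79.92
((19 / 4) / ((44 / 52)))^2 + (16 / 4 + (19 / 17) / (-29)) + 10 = 45.47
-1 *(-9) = 9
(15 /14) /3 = 5 /14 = 0.36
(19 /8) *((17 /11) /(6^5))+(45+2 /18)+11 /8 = 31810211 /684288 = 46.49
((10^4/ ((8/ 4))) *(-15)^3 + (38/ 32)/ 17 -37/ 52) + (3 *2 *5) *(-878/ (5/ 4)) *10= -60415108189/ 3536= -17085720.64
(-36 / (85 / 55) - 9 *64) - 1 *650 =-21238 / 17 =-1249.29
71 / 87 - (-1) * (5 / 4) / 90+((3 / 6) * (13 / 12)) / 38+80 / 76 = 150505 / 79344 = 1.90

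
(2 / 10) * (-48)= -48 / 5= -9.60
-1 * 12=-12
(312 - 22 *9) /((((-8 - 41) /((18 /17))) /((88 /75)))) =-60192 /20825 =-2.89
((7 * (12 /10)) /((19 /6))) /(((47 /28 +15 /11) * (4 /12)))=2.62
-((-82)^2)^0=-1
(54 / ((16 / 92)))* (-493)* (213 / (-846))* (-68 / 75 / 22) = -1588.34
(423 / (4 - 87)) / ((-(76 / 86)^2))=782127 / 119852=6.53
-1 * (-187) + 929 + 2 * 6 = 1128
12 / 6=2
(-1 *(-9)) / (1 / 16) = 144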